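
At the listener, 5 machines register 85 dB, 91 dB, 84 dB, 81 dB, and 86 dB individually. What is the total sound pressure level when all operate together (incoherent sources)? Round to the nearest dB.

Incoherent sources combine by intensity addition: L_total = 10·log₁₀(Σ 10^(L_i/10)).
Σ 10^(L/10) = 10^(85/10) + 10^(91/10) + 10^(84/10) + 10^(81/10) + 10^(86/10) = 2.350e+09.
L_total = 10·log₁₀(2.350e+09) = 93.71 dB.

94 dB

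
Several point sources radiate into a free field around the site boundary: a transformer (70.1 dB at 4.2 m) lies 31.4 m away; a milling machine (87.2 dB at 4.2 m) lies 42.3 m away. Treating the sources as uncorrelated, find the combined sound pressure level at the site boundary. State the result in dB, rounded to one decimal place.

Propagate each source to the receiver with L = L_ref − 20·log₁₀(r/r_ref), then add intensities.
transformer: 70.1 − 20·log₁₀(31.4/4.2) = 70.1 − 17.47 = 52.63 dB.
milling machine: 87.2 − 20·log₁₀(42.3/4.2) = 87.2 − 20.06 = 67.14 dB.
Σ 10^(L/10) = 5.357e+06 → L_total = 10·log₁₀(5.357e+06) = 67.29 dB.

67.3 dB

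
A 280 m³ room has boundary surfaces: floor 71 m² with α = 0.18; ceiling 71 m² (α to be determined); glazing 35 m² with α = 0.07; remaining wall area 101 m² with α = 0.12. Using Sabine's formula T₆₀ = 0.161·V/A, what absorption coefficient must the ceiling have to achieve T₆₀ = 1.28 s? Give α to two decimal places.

0.11

Required total absorption A = 0.161·280/1.28 = 35.22 m².
Absorption from the other surfaces = 71·0.18 + 35·0.07 + 101·0.12 = 27.35 m², so the ceiling must supply 7.87 m² over 71 m².
α = 7.87/71 = 0.111.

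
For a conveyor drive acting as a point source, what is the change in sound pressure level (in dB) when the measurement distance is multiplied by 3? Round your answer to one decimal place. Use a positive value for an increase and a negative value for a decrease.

-9.5 dB

A point source loses 6 dB per doubling of distance; generally ΔL = −20·log₁₀(r₂/r₁).
ΔL = −20·log₁₀(3) = -9.54 dB.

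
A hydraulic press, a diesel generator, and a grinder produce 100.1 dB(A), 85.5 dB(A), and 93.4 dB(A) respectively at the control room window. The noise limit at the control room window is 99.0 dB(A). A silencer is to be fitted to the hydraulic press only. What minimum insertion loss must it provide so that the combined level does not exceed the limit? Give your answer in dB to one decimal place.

2.8 dB

The untreated sources together contribute 10^(85.5/10) + 10^(93.4/10) = 2.543e+09, i.e. 94.05 dB(A).
The limit corresponds to 10^(99.0/10) = 7.943e+09; subtracting the fixed part leaves 5.401e+09 for the hydraulic press, i.e. 97.32 dB(A).
So the hydraulic press must be reduced from 100.1 to 97.32 dB(A): IL = 2.78 dB.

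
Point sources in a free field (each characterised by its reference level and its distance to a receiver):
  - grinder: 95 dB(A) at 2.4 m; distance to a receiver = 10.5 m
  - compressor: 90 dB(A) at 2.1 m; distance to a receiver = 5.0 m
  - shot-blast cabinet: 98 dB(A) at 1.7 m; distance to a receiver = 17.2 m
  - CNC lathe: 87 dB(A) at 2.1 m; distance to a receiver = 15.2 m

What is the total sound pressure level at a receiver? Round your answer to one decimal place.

Apply inverse-square spreading to bring every level to the receiver, then sum 10^(L/10).
grinder: 95 − 20·log₁₀(10.5/2.4) = 95 − 12.82 = 82.18 dB(A).
compressor: 90 − 20·log₁₀(5.0/2.1) = 90 − 7.54 = 82.46 dB(A).
shot-blast cabinet: 98 − 20·log₁₀(17.2/1.7) = 98 − 20.10 = 77.90 dB(A).
CNC lathe: 87 − 20·log₁₀(15.2/2.1) = 87 − 17.19 = 69.81 dB(A).
Σ 10^(L/10) = 4.128e+08 → L_total = 10·log₁₀(4.128e+08) = 86.16 dB(A).

86.2 dB(A)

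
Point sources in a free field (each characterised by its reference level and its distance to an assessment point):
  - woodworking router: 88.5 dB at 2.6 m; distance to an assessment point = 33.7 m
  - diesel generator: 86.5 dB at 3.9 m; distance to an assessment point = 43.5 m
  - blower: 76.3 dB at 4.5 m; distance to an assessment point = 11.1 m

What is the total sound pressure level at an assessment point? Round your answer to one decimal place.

First find each source's level at the receiver (point-source: −20·log₁₀(r/r_ref)), then combine on an intensity basis.
woodworking router: 88.5 − 20·log₁₀(33.7/2.6) = 88.5 − 22.25 = 66.25 dB.
diesel generator: 86.5 − 20·log₁₀(43.5/3.9) = 86.5 − 20.95 = 65.55 dB.
blower: 76.3 − 20·log₁₀(11.1/4.5) = 76.3 − 7.84 = 68.46 dB.
Σ 10^(L/10) = 1.482e+07 → L_total = 10·log₁₀(1.482e+07) = 71.71 dB.

71.7 dB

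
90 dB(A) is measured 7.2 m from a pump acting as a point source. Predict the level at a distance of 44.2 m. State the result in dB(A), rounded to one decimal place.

Spherical spreading from a point source gives a 20·log₁₀(r₂/r₁) drop.
L₂ = 90 − 20·log₁₀(44.2/7.2) = 90 − 15.762 = 74.24 dB(A).

74.2 dB(A)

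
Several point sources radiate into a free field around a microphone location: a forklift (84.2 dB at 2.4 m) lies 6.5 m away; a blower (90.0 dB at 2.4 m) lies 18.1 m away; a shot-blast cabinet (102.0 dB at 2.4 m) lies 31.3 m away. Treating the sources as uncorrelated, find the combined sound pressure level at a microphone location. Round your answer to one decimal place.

Apply inverse-square spreading to bring every level to the receiver, then sum 10^(L/10).
forklift: 84.2 − 20·log₁₀(6.5/2.4) = 84.2 − 8.65 = 75.55 dB.
blower: 90.0 − 20·log₁₀(18.1/2.4) = 90.0 − 17.55 = 72.45 dB.
shot-blast cabinet: 102.0 − 20·log₁₀(31.3/2.4) = 102.0 − 22.31 = 79.69 dB.
Σ 10^(L/10) = 1.466e+08 → L_total = 10·log₁₀(1.466e+08) = 81.66 dB.

81.7 dB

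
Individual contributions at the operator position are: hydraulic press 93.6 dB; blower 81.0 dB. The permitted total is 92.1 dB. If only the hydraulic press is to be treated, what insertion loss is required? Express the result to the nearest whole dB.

2 dB

Fixed contribution from the other source: Σ 10^(L/10) = 10^(81.0/10) = 1.259e+08 (81.00 dB).
To meet 92.1 dB overall, the treated hydraulic press may contribute at most 10^(92.1/10) − 1.259e+08 = 1.496e+09, i.e. 91.75 dB.
So the hydraulic press must be reduced from 93.6 to 91.75 dB: IL = 1.85 dB.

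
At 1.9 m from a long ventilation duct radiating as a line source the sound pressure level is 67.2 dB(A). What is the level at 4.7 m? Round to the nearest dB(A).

63 dB(A)

Line-source attenuation: ΔL = 10·log₁₀(r₂/r₁) = 10·log₁₀(4.7/1.9) = 3.933 dB.
L₂ = 67.2 − 10·log₁₀(4.7/1.9) = 67.2 − 3.933 = 63.27 dB(A).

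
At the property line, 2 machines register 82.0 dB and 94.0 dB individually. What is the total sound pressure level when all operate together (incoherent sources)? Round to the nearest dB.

For uncorrelated sources the intensities add, so convert each level to linear form, sum, and take 10·log₁₀ of the total.
Σ 10^(L/10) = 10^(82.0/10) + 10^(94.0/10) = 2.670e+09.
L_total = 10·log₁₀(2.670e+09) = 94.27 dB.

94 dB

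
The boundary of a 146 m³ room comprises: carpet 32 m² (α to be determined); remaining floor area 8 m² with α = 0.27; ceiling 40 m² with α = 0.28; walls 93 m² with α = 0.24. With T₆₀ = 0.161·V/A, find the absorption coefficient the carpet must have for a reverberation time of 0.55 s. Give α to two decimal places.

0.22

Required total absorption A = 0.161·146/0.55 = 42.74 m².
Absorption from the other surfaces = 8·0.27 + 40·0.28 + 93·0.24 = 35.68 m², so the carpet must supply 7.06 m² over 32 m².
α = 7.06/32 = 0.221.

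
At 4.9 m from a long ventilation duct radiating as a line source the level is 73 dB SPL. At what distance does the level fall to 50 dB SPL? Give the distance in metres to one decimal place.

977.7 m

For a line source L₁ − L₂ = 10·log₁₀(r₂/r₁), so r₂ = r₁·10^((L₁−L₂)/10).
r₂ = 4.9·10^((73−50)/10) = 4.9·10^(23.0/10) = 977.68 m.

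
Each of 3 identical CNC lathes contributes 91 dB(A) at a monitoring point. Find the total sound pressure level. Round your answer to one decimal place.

95.8 dB(A)

L_total = L₁ + 10·log₁₀ N for N identical incoherent sources.
L_total = 91 + 10·log₁₀(3) = 91 + 4.771 = 95.77 dB(A).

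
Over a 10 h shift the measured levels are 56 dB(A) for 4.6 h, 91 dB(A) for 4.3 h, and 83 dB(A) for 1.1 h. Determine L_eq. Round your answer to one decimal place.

87.5 dB(A)

Weight each interval's intensity by its duration and average over T = 10 h:
Σ tᵢ·10^(Lᵢ/10) = 4.6·10^(56/10) + 4.3·10^(91/10) + 1.1·10^(83/10) = 5.635e+09.
L_eq = 10·log₁₀(5.635e+09/10) = 87.51 dB(A).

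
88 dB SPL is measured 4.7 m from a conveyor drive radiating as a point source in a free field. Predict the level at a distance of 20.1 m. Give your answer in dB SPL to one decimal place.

75.4 dB SPL

Spherical spreading from a point source gives a 20·log₁₀(r₂/r₁) drop.
L₂ = 88 − 20·log₁₀(20.1/4.7) = 88 − 12.622 = 75.38 dB SPL.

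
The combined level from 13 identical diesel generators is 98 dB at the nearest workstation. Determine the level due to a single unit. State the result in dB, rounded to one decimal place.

86.9 dB

13 equal contributions raise the level by 10·log₁₀ 13 = 11.139 dB, so each unit alone gives 98 − 11.139.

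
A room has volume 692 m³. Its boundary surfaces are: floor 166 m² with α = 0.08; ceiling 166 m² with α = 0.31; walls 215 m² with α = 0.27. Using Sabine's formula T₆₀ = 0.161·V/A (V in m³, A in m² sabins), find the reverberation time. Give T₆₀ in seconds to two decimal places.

0.91 s

Summing Sᵢαᵢ: 166·0.08 + 166·0.31 + 215·0.27 = 122.79 m².
T₆₀ = 0.161 × 692 / 122.79 = 0.907 s.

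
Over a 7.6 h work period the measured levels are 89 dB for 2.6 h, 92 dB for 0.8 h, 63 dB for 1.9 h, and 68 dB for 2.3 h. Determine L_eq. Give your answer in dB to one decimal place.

86.4 dB

Weight each interval's intensity by its duration and average over T = 7.6 h:
Σ tᵢ·10^(Lᵢ/10) = 2.6·10^(89/10) + 0.8·10^(92/10) + 1.9·10^(63/10) + 2.3·10^(68/10) = 3.351e+09.
L_eq = 10·log₁₀(3.351e+09/7.6) = 86.44 dB.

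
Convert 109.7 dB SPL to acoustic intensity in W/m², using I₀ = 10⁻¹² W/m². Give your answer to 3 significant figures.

0.0933 W/m²

I/I₀ = 10^(109.7/10) = 9.333e+10, so I = 9.333e+10 × 10⁻¹² W/m².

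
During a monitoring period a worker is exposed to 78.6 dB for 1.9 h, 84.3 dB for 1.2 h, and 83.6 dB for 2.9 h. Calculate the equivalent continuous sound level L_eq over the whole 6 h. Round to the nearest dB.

83 dB

Weight each interval's intensity by its duration and average over T = 6 h:
Σ tᵢ·10^(Lᵢ/10) = 1.9·10^(78.6/10) + 1.2·10^(84.3/10) + 2.9·10^(83.6/10) = 1.125e+09.
L_eq = 10·log₁₀(1.125e+09/6) = 82.73 dB.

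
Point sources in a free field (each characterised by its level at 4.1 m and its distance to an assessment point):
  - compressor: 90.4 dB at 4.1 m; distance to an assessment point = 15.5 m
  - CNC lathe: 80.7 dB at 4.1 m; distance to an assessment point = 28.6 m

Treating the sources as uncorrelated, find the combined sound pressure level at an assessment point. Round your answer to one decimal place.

Propagate each source to the receiver with L = L_ref − 20·log₁₀(r/r_ref), then add intensities.
compressor: 90.4 − 20·log₁₀(15.5/4.1) = 90.4 − 11.55 = 78.85 dB.
CNC lathe: 80.7 − 20·log₁₀(28.6/4.1) = 80.7 − 16.87 = 63.83 dB.
Σ 10^(L/10) = 7.913e+07 → L_total = 10·log₁₀(7.913e+07) = 78.98 dB.

79.0 dB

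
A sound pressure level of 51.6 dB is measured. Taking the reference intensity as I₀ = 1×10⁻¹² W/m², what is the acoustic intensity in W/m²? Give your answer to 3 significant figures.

1.45e-07 W/m²

L = 10·log₁₀(I/I₀) ⇒ I = I₀·10^(L/10) = 10⁻¹² × 10^5.16.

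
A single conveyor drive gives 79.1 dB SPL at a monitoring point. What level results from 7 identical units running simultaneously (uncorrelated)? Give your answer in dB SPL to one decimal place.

L_total = L₁ + 10·log₁₀ N for N identical incoherent sources.
L_total = 79.1 + 10·log₁₀(7) = 79.1 + 8.451 = 87.55 dB SPL.

87.6 dB SPL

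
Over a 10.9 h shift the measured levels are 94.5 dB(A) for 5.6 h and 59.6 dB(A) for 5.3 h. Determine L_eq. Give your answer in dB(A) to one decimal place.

Weight each interval's intensity by its duration and average over T = 10.9 h:
Σ tᵢ·10^(Lᵢ/10) = 5.6·10^(94.5/10) + 5.3·10^(59.6/10) = 1.579e+10.
L_eq = 10·log₁₀(1.579e+10/10.9) = 91.61 dB(A).

91.6 dB(A)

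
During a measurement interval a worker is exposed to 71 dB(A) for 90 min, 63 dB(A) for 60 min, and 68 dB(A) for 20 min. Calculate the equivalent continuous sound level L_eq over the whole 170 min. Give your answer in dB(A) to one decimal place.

69.1 dB(A)

The energy average is taken in the linear domain: L_eq = 10·log₁₀[(Σ tᵢ·10^(Lᵢ/10))/T], T = 170 min.
Σ tᵢ·10^(Lᵢ/10) = 90·10^(71/10) + 60·10^(63/10) + 20·10^(68/10) = 1.379e+09.
L_eq = 10·log₁₀(1.379e+09/170) = 69.09 dB(A).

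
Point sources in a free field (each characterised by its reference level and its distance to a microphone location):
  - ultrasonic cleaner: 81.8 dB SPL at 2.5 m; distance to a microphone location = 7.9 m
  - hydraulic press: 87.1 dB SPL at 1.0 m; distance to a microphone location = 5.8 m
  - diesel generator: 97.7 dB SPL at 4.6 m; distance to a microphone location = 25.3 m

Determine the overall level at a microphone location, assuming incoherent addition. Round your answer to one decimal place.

83.5 dB SPL

Apply inverse-square spreading to bring every level to the receiver, then sum 10^(L/10).
ultrasonic cleaner: 81.8 − 20·log₁₀(7.9/2.5) = 81.8 − 9.99 = 71.81 dB SPL.
hydraulic press: 87.1 − 20·log₁₀(5.8/1.0) = 87.1 − 15.27 = 71.83 dB SPL.
diesel generator: 97.7 − 20·log₁₀(25.3/4.6) = 97.7 − 14.81 = 82.89 dB SPL.
Σ 10^(L/10) = 2.251e+08 → L_total = 10·log₁₀(2.251e+08) = 83.52 dB SPL.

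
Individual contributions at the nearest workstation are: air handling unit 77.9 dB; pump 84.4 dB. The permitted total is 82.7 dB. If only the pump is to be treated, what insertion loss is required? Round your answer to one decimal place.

3.4 dB

Everything except the pump sums to 10^(77.9/10) = 6.166e+07 in linear terms, 77.90 dB.
To meet 82.7 dB overall, the treated pump may contribute at most 10^(82.7/10) − 6.166e+07 = 1.245e+08, i.e. 80.95 dB.
Required insertion loss = 84.4 − 80.95 = 3.45 dB.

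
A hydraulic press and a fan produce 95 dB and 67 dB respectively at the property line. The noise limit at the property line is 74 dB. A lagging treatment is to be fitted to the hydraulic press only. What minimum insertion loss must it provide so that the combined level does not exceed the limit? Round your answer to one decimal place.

Everything except the hydraulic press sums to 10^(67/10) = 5.012e+06 in linear terms, 67.00 dB.
To meet 74 dB overall, the treated hydraulic press may contribute at most 10^(74/10) − 5.012e+06 = 2.011e+07, i.e. 73.03 dB.
So the hydraulic press must be reduced from 95 to 73.03 dB: IL = 21.97 dB.

22.0 dB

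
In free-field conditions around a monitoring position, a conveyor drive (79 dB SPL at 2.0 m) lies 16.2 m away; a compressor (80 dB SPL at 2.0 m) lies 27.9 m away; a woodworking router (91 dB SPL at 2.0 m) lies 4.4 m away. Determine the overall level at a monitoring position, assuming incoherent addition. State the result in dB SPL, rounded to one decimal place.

84.2 dB SPL

Propagate each source to the receiver with L = L_ref − 20·log₁₀(r/r_ref), then add intensities.
conveyor drive: 79 − 20·log₁₀(16.2/2.0) = 79 − 18.17 = 60.83 dB SPL.
compressor: 80 − 20·log₁₀(27.9/2.0) = 80 − 22.89 = 57.11 dB SPL.
woodworking router: 91 − 20·log₁₀(4.4/2.0) = 91 − 6.85 = 84.15 dB SPL.
Σ 10^(L/10) = 2.618e+08 → L_total = 10·log₁₀(2.618e+08) = 84.18 dB SPL.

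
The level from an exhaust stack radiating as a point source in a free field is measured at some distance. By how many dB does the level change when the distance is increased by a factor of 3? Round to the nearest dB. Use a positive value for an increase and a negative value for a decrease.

With spherical spreading the level changes by −20·log₁₀(r₂/r₁).
ΔL = −20·log₁₀(3) = -9.54 dB.

-10 dB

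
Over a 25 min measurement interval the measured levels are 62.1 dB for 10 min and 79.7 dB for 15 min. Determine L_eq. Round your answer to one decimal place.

The energy average is taken in the linear domain: L_eq = 10·log₁₀[(Σ tᵢ·10^(Lᵢ/10))/T], T = 25 min.
Σ tᵢ·10^(Lᵢ/10) = 10·10^(62.1/10) + 15·10^(79.7/10) = 1.416e+09.
L_eq = 10·log₁₀(1.416e+09/25) = 77.53 dB.

77.5 dB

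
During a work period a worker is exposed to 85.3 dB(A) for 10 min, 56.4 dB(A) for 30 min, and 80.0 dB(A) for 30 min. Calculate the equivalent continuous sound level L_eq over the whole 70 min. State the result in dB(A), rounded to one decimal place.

79.6 dB(A)

The energy average is taken in the linear domain: L_eq = 10·log₁₀[(Σ tᵢ·10^(Lᵢ/10))/T], T = 70 min.
Σ tᵢ·10^(Lᵢ/10) = 10·10^(85.3/10) + 30·10^(56.4/10) + 30·10^(80.0/10) = 6.402e+09.
L_eq = 10·log₁₀(6.402e+09/70) = 79.61 dB(A).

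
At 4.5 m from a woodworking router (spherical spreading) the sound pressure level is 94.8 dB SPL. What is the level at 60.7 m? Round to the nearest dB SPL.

Point-source attenuation: ΔL = 20·log₁₀(r₂/r₁) = 20·log₁₀(60.7/4.5) = 22.600 dB.
L₂ = 94.8 − 20·log₁₀(60.7/4.5) = 94.8 − 22.600 = 72.20 dB SPL.

72 dB SPL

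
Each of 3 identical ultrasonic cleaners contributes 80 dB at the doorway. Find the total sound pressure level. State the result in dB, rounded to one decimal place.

84.8 dB

N identical incoherent sources raise the level by 10·log₁₀ N.
L_total = 80 + 10·log₁₀(3) = 80 + 4.771 = 84.77 dB.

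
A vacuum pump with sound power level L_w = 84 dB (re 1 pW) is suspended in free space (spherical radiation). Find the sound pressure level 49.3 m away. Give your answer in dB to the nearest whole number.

39 dB

The power spreads over a sphere of area 4π·r², so L_p = L_w − 10·log₁₀(4π·r²).
4π·r² = 3.054e+04 m², 10·log₁₀ of that is 44.849 dB.
L_p = 84 − 44.849 = 39.15 dB.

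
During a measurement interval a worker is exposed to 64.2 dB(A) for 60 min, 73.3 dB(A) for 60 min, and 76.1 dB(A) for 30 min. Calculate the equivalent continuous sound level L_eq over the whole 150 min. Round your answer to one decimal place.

L_eq = 10·log₁₀[(1/T)·Σ tᵢ·10^(Lᵢ/10)] with T = 150 min.
Σ tᵢ·10^(Lᵢ/10) = 60·10^(64.2/10) + 60·10^(73.3/10) + 30·10^(76.1/10) = 2.663e+09.
L_eq = 10·log₁₀(2.663e+09/150) = 72.49 dB(A).

72.5 dB(A)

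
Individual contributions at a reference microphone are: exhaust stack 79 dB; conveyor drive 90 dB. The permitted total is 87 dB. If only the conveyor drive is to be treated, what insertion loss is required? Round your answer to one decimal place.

Fixed contribution from the other source: Σ 10^(L/10) = 10^(79/10) = 7.943e+07 (79.00 dB).
To meet 87 dB overall, the treated conveyor drive may contribute at most 10^(87/10) − 7.943e+07 = 4.218e+08, i.e. 86.25 dB.
So the conveyor drive must be reduced from 90 to 86.25 dB: IL = 3.75 dB.

3.7 dB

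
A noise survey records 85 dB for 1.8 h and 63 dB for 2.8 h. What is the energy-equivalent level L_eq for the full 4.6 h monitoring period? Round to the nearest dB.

L_eq = 10·log₁₀[(1/T)·Σ tᵢ·10^(Lᵢ/10)] with T = 4.6 h.
Σ tᵢ·10^(Lᵢ/10) = 1.8·10^(85/10) + 2.8·10^(63/10) = 5.748e+08.
L_eq = 10·log₁₀(5.748e+08/4.6) = 80.97 dB.

81 dB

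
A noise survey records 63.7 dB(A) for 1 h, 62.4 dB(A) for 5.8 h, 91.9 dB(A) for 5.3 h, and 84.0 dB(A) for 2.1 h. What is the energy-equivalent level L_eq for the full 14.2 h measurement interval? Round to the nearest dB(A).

88 dB(A)

The energy average is taken in the linear domain: L_eq = 10·log₁₀[(Σ tᵢ·10^(Lᵢ/10))/T], T = 14.2 h.
Σ tᵢ·10^(Lᵢ/10) = 1·10^(63.7/10) + 5.8·10^(62.4/10) + 5.3·10^(91.9/10) + 2.1·10^(84.0/10) = 8.749e+09.
L_eq = 10·log₁₀(8.749e+09/14.2) = 87.90 dB(A).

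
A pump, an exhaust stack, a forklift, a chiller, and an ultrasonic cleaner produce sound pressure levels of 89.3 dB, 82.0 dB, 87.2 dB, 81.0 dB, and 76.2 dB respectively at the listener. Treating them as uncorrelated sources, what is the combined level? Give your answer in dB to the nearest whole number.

Incoherent sources combine by intensity addition: L_total = 10·log₁₀(Σ 10^(L_i/10)).
Σ 10^(L/10) = 10^(89.3/10) + 10^(82.0/10) + 10^(87.2/10) + 10^(81.0/10) + 10^(76.2/10) = 1.702e+09.
L_total = 10·log₁₀(1.702e+09) = 92.31 dB.

92 dB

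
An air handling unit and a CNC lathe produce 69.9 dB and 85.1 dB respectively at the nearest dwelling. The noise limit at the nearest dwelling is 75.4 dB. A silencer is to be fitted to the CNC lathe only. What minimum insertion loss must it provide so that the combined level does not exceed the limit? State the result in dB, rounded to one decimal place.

Everything except the CNC lathe sums to 10^(69.9/10) = 9.772e+06 in linear terms, 69.90 dB.
The limit corresponds to 10^(75.4/10) = 3.467e+07; subtracting the fixed part leaves 2.490e+07 for the CNC lathe, i.e. 73.96 dB.
Required insertion loss = 85.1 − 73.96 = 11.14 dB.

11.1 dB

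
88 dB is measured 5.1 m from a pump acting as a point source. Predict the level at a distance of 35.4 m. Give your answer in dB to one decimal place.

71.2 dB

For a point source, L₂ = L₁ − 20·log₁₀(r₂/r₁).
L₂ = 88 − 20·log₁₀(35.4/5.1) = 88 − 16.829 = 71.17 dB.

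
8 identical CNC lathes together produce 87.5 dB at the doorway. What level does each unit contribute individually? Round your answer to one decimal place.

78.5 dB

Dividing the total intensity by 8 lowers the level by 10·log₁₀ 8 = 9.031 dB: L₁ = 87.5 − 9.031.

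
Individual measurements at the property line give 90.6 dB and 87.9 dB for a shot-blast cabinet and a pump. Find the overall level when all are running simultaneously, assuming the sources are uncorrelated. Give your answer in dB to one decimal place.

92.5 dB

For uncorrelated sources the intensities add, so convert each level to linear form, sum, and take 10·log₁₀ of the total.
Σ 10^(L/10) = 10^(90.6/10) + 10^(87.9/10) = 1.765e+09.
L_total = 10·log₁₀(1.765e+09) = 92.47 dB.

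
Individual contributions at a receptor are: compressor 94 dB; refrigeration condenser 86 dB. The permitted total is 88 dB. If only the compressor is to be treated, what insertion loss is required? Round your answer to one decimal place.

10.3 dB

Fixed contribution from the other source: Σ 10^(L/10) = 10^(86/10) = 3.981e+08 (86.00 dB).
To meet 88 dB overall, the treated compressor may contribute at most 10^(88/10) − 3.981e+08 = 2.329e+08, i.e. 83.67 dB.
So the compressor must be reduced from 94 to 83.67 dB: IL = 10.33 dB.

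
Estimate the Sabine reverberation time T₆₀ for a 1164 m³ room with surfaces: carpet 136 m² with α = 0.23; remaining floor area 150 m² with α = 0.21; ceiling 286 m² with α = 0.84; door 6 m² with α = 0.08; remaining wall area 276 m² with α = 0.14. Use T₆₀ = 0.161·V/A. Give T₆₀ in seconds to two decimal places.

0.55 s

Summing Sᵢαᵢ: 136·0.23 + 150·0.21 + 286·0.84 + 6·0.08 + 276·0.14 = 342.14 m².
T₆₀ = 0.161 × 1164 / 342.14 = 0.548 s.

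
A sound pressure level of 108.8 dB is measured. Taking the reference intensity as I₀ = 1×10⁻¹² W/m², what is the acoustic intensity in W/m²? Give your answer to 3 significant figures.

0.0759 W/m²

L = 10·log₁₀(I/I₀) ⇒ I = I₀·10^(L/10) = 10⁻¹² × 10^10.88.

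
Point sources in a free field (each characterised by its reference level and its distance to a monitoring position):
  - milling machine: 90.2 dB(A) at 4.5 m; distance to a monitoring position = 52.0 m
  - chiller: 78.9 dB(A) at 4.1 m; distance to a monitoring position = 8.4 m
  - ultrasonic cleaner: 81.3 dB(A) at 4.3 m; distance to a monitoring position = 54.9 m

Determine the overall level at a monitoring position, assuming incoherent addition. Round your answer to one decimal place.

Propagate each source to the receiver with L = L_ref − 20·log₁₀(r/r_ref), then add intensities.
milling machine: 90.2 − 20·log₁₀(52.0/4.5) = 90.2 − 21.26 = 68.94 dB(A).
chiller: 78.9 − 20·log₁₀(8.4/4.1) = 78.9 − 6.23 = 72.67 dB(A).
ultrasonic cleaner: 81.3 − 20·log₁₀(54.9/4.3) = 81.3 − 22.12 = 59.18 dB(A).
Σ 10^(L/10) = 2.716e+07 → L_total = 10·log₁₀(2.716e+07) = 74.34 dB(A).

74.3 dB(A)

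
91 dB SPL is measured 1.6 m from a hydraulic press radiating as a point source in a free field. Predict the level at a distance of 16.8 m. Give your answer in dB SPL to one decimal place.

70.6 dB SPL

For a point source, L₂ = L₁ − 20·log₁₀(r₂/r₁).
L₂ = 91 − 20·log₁₀(16.8/1.6) = 91 − 20.424 = 70.58 dB SPL.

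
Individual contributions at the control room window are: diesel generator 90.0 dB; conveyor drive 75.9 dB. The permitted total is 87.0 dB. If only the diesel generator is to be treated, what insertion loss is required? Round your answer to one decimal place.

Fixed contribution from the other source: Σ 10^(L/10) = 10^(75.9/10) = 3.890e+07 (75.90 dB).
The limit corresponds to 10^(87.0/10) = 5.012e+08; subtracting the fixed part leaves 4.623e+08 for the diesel generator, i.e. 86.65 dB.
So the diesel generator must be reduced from 90.0 to 86.65 dB: IL = 3.35 dB.

3.4 dB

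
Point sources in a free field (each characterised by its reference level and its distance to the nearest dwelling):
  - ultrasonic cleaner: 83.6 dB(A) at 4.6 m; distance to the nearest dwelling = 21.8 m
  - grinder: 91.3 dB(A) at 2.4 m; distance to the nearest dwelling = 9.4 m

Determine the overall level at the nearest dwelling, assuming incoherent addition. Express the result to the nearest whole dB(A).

Propagate each source to the receiver with L = L_ref − 20·log₁₀(r/r_ref), then add intensities.
ultrasonic cleaner: 83.6 − 20·log₁₀(21.8/4.6) = 83.6 − 13.51 = 70.09 dB(A).
grinder: 91.3 − 20·log₁₀(9.4/2.4) = 91.3 − 11.86 = 79.44 dB(A).
Σ 10^(L/10) = 9.814e+07 → L_total = 10·log₁₀(9.814e+07) = 79.92 dB(A).

80 dB(A)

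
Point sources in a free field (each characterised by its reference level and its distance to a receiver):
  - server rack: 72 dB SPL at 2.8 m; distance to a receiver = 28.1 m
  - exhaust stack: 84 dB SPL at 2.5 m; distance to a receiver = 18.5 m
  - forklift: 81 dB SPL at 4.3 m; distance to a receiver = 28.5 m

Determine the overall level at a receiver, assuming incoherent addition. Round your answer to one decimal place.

Propagate each source to the receiver with L = L_ref − 20·log₁₀(r/r_ref), then add intensities.
server rack: 72 − 20·log₁₀(28.1/2.8) = 72 − 20.03 = 51.97 dB SPL.
exhaust stack: 84 − 20·log₁₀(18.5/2.5) = 84 − 17.38 = 66.62 dB SPL.
forklift: 81 − 20·log₁₀(28.5/4.3) = 81 − 16.43 = 64.57 dB SPL.
Σ 10^(L/10) = 7.610e+06 → L_total = 10·log₁₀(7.610e+06) = 68.81 dB SPL.

68.8 dB SPL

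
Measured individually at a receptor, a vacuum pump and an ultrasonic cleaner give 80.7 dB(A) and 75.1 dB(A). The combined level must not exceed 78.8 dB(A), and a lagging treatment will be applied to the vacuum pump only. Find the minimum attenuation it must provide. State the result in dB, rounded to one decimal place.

4.3 dB

Fixed contribution from the other source: Σ 10^(L/10) = 10^(75.1/10) = 3.236e+07 (75.10 dB(A)).
To meet 78.8 dB(A) overall, the treated vacuum pump may contribute at most 10^(78.8/10) − 3.236e+07 = 4.350e+07, i.e. 76.38 dB(A).
So the vacuum pump must be reduced from 80.7 to 76.38 dB(A): IL = 4.32 dB.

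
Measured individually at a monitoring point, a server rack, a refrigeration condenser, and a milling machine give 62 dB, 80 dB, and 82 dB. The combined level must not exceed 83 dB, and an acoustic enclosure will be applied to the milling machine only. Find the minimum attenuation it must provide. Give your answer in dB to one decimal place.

2.1 dB

Fixed contribution from the other sources: Σ 10^(L/10) = 10^(62/10) + 10^(80/10) = 1.016e+08 (80.07 dB).
To meet 83 dB overall, the treated milling machine may contribute at most 10^(83/10) − 1.016e+08 = 9.794e+07, i.e. 79.91 dB.
Required insertion loss = 82 − 79.91 = 2.09 dB.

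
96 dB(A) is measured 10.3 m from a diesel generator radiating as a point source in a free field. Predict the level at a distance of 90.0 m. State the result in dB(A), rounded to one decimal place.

Point-source attenuation: ΔL = 20·log₁₀(r₂/r₁) = 20·log₁₀(90.0/10.3) = 18.828 dB.
L₂ = 96 − 20·log₁₀(90.0/10.3) = 96 − 18.828 = 77.17 dB(A).

77.2 dB(A)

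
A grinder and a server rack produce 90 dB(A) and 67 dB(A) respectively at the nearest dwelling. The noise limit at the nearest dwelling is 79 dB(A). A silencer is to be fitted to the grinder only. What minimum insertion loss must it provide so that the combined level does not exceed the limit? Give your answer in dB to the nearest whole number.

Fixed contribution from the other source: Σ 10^(L/10) = 10^(67/10) = 5.012e+06 (67.00 dB(A)).
To meet 79 dB(A) overall, the treated grinder may contribute at most 10^(79/10) − 5.012e+06 = 7.442e+07, i.e. 78.72 dB(A).
Required insertion loss = 90 − 78.72 = 11.28 dB.

11 dB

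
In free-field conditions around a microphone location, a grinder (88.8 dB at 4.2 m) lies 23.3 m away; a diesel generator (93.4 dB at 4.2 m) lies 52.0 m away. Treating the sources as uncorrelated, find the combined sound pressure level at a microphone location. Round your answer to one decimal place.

75.9 dB

First find each source's level at the receiver (point-source: −20·log₁₀(r/r_ref)), then combine on an intensity basis.
grinder: 88.8 − 20·log₁₀(23.3/4.2) = 88.8 − 14.88 = 73.92 dB.
diesel generator: 93.4 − 20·log₁₀(52.0/4.2) = 93.4 − 21.86 = 71.54 dB.
Σ 10^(L/10) = 3.892e+07 → L_total = 10·log₁₀(3.892e+07) = 75.90 dB.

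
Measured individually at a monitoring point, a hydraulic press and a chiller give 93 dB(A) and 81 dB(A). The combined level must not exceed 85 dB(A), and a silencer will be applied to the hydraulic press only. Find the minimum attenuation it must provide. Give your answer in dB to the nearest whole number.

10 dB

Everything except the hydraulic press sums to 10^(81/10) = 1.259e+08 in linear terms, 81.00 dB(A).
To meet 85 dB(A) overall, the treated hydraulic press may contribute at most 10^(85/10) − 1.259e+08 = 1.903e+08, i.e. 82.80 dB(A).
So the hydraulic press must be reduced from 93 to 82.80 dB(A): IL = 10.20 dB.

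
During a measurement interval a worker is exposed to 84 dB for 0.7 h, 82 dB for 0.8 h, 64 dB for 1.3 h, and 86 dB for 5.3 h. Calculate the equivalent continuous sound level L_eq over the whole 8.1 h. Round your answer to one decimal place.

84.7 dB

Weight each interval's intensity by its duration and average over T = 8.1 h:
Σ tᵢ·10^(Lᵢ/10) = 0.7·10^(84/10) + 0.8·10^(82/10) + 1.3·10^(64/10) + 5.3·10^(86/10) = 2.416e+09.
L_eq = 10·log₁₀(2.416e+09/8.1) = 84.75 dB.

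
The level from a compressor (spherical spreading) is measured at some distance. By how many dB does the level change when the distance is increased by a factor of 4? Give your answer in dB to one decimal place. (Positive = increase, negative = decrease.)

-12.0 dB

With spherical spreading the level changes by −20·log₁₀(r₂/r₁).
ΔL = −20·log₁₀(4) = -12.04 dB.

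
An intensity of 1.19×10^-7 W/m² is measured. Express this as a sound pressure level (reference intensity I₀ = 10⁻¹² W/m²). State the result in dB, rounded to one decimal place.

L = 10·log₁₀(I/I₀) = 10·log₁₀(1.19×10^-7/10⁻¹²) = 10·log₁₀(1.19×10^5).
L = 10·(0.0755 + 5) = 50.76 dB.

50.8 dB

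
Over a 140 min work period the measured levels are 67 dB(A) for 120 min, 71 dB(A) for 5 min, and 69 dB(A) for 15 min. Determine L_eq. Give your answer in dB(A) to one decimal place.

The energy average is taken in the linear domain: L_eq = 10·log₁₀[(Σ tᵢ·10^(Lᵢ/10))/T], T = 140 min.
Σ tᵢ·10^(Lᵢ/10) = 120·10^(67/10) + 5·10^(71/10) + 15·10^(69/10) = 7.835e+08.
L_eq = 10·log₁₀(7.835e+08/140) = 67.48 dB(A).

67.5 dB(A)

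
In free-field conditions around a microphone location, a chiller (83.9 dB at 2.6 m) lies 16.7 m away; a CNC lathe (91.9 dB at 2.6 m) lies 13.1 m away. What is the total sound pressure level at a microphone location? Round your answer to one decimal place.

78.3 dB

Propagate each source to the receiver with L = L_ref − 20·log₁₀(r/r_ref), then add intensities.
chiller: 83.9 − 20·log₁₀(16.7/2.6) = 83.9 − 16.15 = 67.75 dB.
CNC lathe: 91.9 − 20·log₁₀(13.1/2.6) = 91.9 − 14.05 = 77.85 dB.
Σ 10^(L/10) = 6.696e+07 → L_total = 10·log₁₀(6.696e+07) = 78.26 dB.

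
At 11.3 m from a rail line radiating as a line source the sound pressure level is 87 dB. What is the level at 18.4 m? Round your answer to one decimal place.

84.9 dB

For a line source, L₂ = L₁ − 10·log₁₀(r₂/r₁).
L₂ = 87 − 10·log₁₀(18.4/11.3) = 87 − 2.117 = 84.88 dB.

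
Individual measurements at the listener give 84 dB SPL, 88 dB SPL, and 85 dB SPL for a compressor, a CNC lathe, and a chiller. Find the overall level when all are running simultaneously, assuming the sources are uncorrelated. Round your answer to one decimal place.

90.8 dB SPL

Incoherent sources combine by intensity addition: L_total = 10·log₁₀(Σ 10^(L_i/10)).
Σ 10^(L/10) = 10^(84/10) + 10^(88/10) + 10^(85/10) = 1.198e+09.
L_total = 10·log₁₀(1.198e+09) = 90.79 dB SPL.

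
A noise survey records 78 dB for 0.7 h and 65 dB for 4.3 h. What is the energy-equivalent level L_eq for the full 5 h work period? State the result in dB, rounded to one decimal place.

L_eq = 10·log₁₀[(1/T)·Σ tᵢ·10^(Lᵢ/10)] with T = 5 h.
Σ tᵢ·10^(Lᵢ/10) = 0.7·10^(78/10) + 4.3·10^(65/10) = 5.776e+07.
L_eq = 10·log₁₀(5.776e+07/5) = 70.63 dB.

70.6 dB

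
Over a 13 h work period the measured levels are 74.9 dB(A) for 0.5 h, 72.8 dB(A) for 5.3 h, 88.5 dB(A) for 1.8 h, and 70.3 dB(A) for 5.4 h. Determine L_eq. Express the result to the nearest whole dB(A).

Weight each interval's intensity by its duration and average over T = 13 h:
Σ tᵢ·10^(Lᵢ/10) = 0.5·10^(74.9/10) + 5.3·10^(72.8/10) + 1.8·10^(88.5/10) + 5.4·10^(70.3/10) = 1.449e+09.
L_eq = 10·log₁₀(1.449e+09/13) = 80.47 dB(A).

80 dB(A)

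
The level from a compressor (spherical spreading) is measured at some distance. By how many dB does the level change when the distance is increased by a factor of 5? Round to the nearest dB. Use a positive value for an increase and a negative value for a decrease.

-14 dB

A point source loses 6 dB per doubling of distance; generally ΔL = −20·log₁₀(r₂/r₁).
ΔL = −20·log₁₀(5) = -13.98 dB.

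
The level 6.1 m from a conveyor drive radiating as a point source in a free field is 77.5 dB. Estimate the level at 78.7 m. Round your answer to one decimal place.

55.3 dB

Point-source attenuation: ΔL = 20·log₁₀(r₂/r₁) = 20·log₁₀(78.7/6.1) = 22.213 dB.
L₂ = 77.5 − 20·log₁₀(78.7/6.1) = 77.5 − 22.213 = 55.29 dB.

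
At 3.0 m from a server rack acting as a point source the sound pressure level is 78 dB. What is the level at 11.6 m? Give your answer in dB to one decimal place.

66.3 dB

Spherical spreading from a point source gives a 20·log₁₀(r₂/r₁) drop.
L₂ = 78 − 20·log₁₀(11.6/3.0) = 78 − 11.747 = 66.25 dB.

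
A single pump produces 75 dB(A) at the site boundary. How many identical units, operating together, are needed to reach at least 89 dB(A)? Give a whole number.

26

N identical sources give L₁ + 10·log₁₀ N, so require 10·log₁₀ N ≥ 89 − 75 = 14.0 dB.
N ≥ 10^(14.0/10) = 25.119, so N = 26.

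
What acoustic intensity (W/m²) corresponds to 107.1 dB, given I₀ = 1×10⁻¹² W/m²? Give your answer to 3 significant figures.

I/I₀ = 10^(107.1/10) = 5.129e+10, so I = 5.129e+10 × 10⁻¹² W/m².

0.0513 W/m²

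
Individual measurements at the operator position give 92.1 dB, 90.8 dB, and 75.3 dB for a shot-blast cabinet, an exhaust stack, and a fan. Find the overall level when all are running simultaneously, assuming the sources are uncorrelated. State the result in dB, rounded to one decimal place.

94.6 dB

Incoherent sources combine by intensity addition: L_total = 10·log₁₀(Σ 10^(L_i/10)).
Σ 10^(L/10) = 10^(92.1/10) + 10^(90.8/10) + 10^(75.3/10) = 2.858e+09.
L_total = 10·log₁₀(2.858e+09) = 94.56 dB.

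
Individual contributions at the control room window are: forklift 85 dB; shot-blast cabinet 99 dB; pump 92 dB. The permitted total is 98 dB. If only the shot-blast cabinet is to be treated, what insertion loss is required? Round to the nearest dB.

3 dB

The untreated sources together contribute 10^(85/10) + 10^(92/10) = 1.901e+09, i.e. 92.79 dB.
To meet 98 dB overall, the treated shot-blast cabinet may contribute at most 10^(98/10) − 1.901e+09 = 4.408e+09, i.e. 96.44 dB.
So the shot-blast cabinet must be reduced from 99 to 96.44 dB: IL = 2.56 dB.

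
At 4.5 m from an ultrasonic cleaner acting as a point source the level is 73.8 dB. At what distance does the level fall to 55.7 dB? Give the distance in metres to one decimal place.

36.2 m

Point-source spreading drops the level by 20·log₁₀(r₂/r₁); inverting, r₂/r₁ = 10^(ΔL/20).
r₂ = 4.5·10^((73.8−55.7)/20) = 4.5·10^(18.1/20) = 36.16 m.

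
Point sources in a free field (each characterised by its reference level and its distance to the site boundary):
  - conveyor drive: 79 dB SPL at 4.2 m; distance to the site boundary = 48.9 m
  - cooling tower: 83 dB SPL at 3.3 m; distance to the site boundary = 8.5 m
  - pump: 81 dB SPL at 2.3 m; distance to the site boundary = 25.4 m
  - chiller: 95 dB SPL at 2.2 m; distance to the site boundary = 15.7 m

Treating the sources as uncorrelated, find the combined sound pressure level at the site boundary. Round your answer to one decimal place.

Apply inverse-square spreading to bring every level to the receiver, then sum 10^(L/10).
conveyor drive: 79 − 20·log₁₀(48.9/4.2) = 79 − 21.32 = 57.68 dB SPL.
cooling tower: 83 − 20·log₁₀(8.5/3.3) = 83 − 8.22 = 74.78 dB SPL.
pump: 81 − 20·log₁₀(25.4/2.3) = 81 − 20.86 = 60.14 dB SPL.
chiller: 95 − 20·log₁₀(15.7/2.2) = 95 − 17.07 = 77.93 dB SPL.
Σ 10^(L/10) = 9.379e+07 → L_total = 10·log₁₀(9.379e+07) = 79.72 dB SPL.

79.7 dB SPL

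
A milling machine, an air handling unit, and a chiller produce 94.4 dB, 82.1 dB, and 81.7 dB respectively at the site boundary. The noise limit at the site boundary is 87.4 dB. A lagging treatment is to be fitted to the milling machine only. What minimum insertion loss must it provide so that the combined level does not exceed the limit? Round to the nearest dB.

11 dB

The untreated sources together contribute 10^(82.1/10) + 10^(81.7/10) = 3.101e+08, i.e. 84.91 dB.
The limit corresponds to 10^(87.4/10) = 5.495e+08; subtracting the fixed part leaves 2.394e+08 for the milling machine, i.e. 83.79 dB.
So the milling machine must be reduced from 94.4 to 83.79 dB: IL = 10.61 dB.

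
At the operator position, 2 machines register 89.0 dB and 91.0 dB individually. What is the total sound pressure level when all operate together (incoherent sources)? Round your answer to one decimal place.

93.1 dB

Incoherent sources combine by intensity addition: L_total = 10·log₁₀(Σ 10^(L_i/10)).
Σ 10^(L/10) = 10^(89.0/10) + 10^(91.0/10) = 2.053e+09.
L_total = 10·log₁₀(2.053e+09) = 93.12 dB.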